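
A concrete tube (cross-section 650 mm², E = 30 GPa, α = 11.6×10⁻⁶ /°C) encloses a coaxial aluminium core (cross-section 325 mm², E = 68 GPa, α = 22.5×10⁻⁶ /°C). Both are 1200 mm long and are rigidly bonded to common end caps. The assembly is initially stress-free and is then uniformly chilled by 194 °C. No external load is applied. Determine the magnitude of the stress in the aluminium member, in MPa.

Equilibrium of a rigid end plate with no external load gives equal and opposite internal forces ±P in the two members. Since α_{aluminium} > α_{concrete}, cooling drives the aluminium into tension and the concrete into compression.
Setting the final lengths equal and cancelling L: (α₁ − α₂)ΔT = P/(A₁E₁) + P/(A₂E₂).
|α₁ − α₂|·ΔT = 10.9×10⁻⁶ × 194 = 0.002115.
1/(A₁E₁) + 1/(A₂E₂) = 1/(650×30×10³) + 1/(325×68×10³) = 9.653×10⁻⁸ N⁻¹.
P = 0.002115 / 9.653×10⁻⁸ = 21910 N = 21.91 kN.
σ_{aluminium} = P/A₂ = 21910/325 = 67.4 MPa, tensile.

σ ≈ 67.4 MPa (tensile)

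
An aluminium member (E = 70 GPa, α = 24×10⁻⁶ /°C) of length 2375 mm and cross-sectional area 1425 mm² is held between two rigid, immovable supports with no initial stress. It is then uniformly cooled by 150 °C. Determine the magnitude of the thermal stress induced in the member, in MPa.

The supports are rigid, so the total axial strain is zero. The restrained thermal strain is ε = αΔT = 24×10⁻⁶ × 150 = 3600×10⁻⁶.
The stress required to suppress this strain is σ = Eε = 70×10³ × 3600×10⁻⁶ = 252 MPa, tensile since the member is trying to contract.

σ ≈ 252 MPa (tensile)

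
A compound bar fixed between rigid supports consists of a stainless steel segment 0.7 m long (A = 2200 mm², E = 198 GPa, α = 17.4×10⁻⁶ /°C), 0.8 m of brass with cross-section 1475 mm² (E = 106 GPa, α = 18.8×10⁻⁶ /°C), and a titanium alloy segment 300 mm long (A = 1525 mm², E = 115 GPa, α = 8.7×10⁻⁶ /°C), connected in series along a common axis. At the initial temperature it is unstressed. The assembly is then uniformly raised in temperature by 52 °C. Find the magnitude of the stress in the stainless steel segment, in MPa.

With the walls removed the bar would change length by δ_free = Σ αᵢΔT Lᵢ = 17.4×10⁻⁶×52×700 + 18.8×10⁻⁶×52×800 + 8.7×10⁻⁶×52×300 = 1.551 mm.
The walls prevent any net length change, so an axial force P (same in every segment) develops. Compatibility: P · Σ Lᵢ/(AᵢEᵢ) = δ_free.
The series flexibility is Σ Lᵢ/(AᵢEᵢ) = 700/(2200×198×10³) + 800/(1475×106×10³) + 300/(1525×115×10³) = 8.434×10⁻⁶ mm/N.
P = 1.551 / 8.434×10⁻⁶ = 183900 N = 183.9 kN, compressive.
σ_{stainless steel} = P / A = 183900 / 2200 = 83.6 MPa.

σ ≈ 83.6 MPa (compressive)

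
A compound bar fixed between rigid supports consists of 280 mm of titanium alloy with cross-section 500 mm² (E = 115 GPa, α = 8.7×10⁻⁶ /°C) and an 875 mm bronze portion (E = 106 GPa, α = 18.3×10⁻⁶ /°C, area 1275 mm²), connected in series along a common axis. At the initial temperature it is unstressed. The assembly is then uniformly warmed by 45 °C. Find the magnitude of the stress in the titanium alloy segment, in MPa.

σ ≈ 146 MPa (compressive)

Free thermal expansion of the whole bar: Σ αᵢΔT Lᵢ = 8.7×10⁻⁶×45×280 + 18.3×10⁻⁶×45×875 = 0.8302 mm.
The rigid supports impose zero overall length change; the single axial force P common to all segments must satisfy P Σ Lᵢ/(AᵢEᵢ) = δ_free.
Σ Lᵢ/(AᵢEᵢ) = 280/(500×115×10³) + 875/(1275×106×10³) = 1.134×10⁻⁵ mm/N.
Hence P = δ_free / Σ(L/AE) = 0.8302/1.134×10⁻⁵ = 73.18 kN (compressive).
σ_{titanium alloy} = P / A = 73180 / 500 = 146.4 MPa.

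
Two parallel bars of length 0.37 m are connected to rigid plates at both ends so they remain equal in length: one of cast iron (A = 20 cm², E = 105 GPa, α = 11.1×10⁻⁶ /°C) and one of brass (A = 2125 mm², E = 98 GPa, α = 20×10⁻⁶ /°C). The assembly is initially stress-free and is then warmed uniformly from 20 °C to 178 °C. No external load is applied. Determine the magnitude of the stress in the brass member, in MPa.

σ ≈ 69.2 MPa (compressive)

The brass has the larger α, so on heating it would change length more than the cast iron if both were free. The rigid plates force a common final length, so the brass is put into compression and the cast iron into tension, with equal and opposite forces P (no external load).
Setting the final lengths equal and cancelling L: (α₁ − α₂)ΔT = P/(A₁E₁) + P/(A₂E₂).
|α₁ − α₂|·ΔT = 8.9×10⁻⁶ × 158 = 0.001406.
1/(A₁E₁) + 1/(A₂E₂) = 1/(2000×105×10³) + 1/(2125×98×10³) = 9.564×10⁻⁹ N⁻¹.
So P = 0.001406 / 9.564×10⁻⁹ = 147 kN.
σ_{brass} = P/A₂ = 147000/2125 = 69.19 MPa, compressive.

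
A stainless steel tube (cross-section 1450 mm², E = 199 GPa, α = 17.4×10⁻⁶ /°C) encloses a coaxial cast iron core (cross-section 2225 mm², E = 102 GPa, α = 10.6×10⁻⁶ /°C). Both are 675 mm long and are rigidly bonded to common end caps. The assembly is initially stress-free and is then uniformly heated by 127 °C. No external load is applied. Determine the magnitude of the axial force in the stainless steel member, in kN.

P ≈ 110 kN (compressive in the stainless steel)

Both members must finish at the same length. With the larger α, the stainless steel tends to over-expand; the plates restrain it, putting the stainless steel in compression and the cast iron in tension. With no external load the two internal forces are equal and opposite, magnitude P.
Equating the net (thermal + elastic) strains gives |α₁ − α₂|·ΔT = P·[1/(A₁E₁) + 1/(A₂E₂)].
|α₁ − α₂|·ΔT = 6.8×10⁻⁶ × 127 = 0.0008636.
1/(A₁E₁) + 1/(A₂E₂) = 1/(1450×199×10³) + 1/(2225×102×10³) = 7.872×10⁻⁹ N⁻¹.
So P = 0.0008636 / 7.872×10⁻⁹ = 109.7 kN.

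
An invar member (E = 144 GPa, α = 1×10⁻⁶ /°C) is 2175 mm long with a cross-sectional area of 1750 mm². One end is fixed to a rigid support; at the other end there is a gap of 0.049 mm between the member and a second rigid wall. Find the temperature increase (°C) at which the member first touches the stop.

ΔT ≈ 22.5 °C

The gap closes when αΔT L = 0.049 mm, since the member is still unstressed at that instant.
ΔT = 0.049 / (1×10⁻⁶ × 2175) = 22.53 °C.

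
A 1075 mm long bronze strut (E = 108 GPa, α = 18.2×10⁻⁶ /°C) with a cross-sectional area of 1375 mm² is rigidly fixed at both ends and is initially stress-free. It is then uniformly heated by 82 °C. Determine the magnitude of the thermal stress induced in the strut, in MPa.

With length fixed, the mechanical strain must cancel the thermal strain αΔT = 18.2×10⁻⁶ × 82 = 1492.4×10⁻⁶.
Hence σ = E·αΔT = 108×10³ × 1492.4×10⁻⁶ = 161.2 MPa, compressive.

σ ≈ 161 MPa (compressive)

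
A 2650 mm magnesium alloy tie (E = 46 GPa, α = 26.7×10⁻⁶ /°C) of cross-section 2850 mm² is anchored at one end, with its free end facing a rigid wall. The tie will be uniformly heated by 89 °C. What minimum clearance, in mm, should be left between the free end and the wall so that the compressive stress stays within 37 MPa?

g ≈ 4.17 mm

With no wall the tie would lengthen by αΔT L = 26.7×10⁻⁶ × 89 × 2650 = 6.297 mm.
A stress of 37 MPa corresponds to the wall pushing the tie back by σL/E = 37×2650/(46×10³) = 2.132 mm.
The gap must absorb the remainder: g_min = 6.297 − 2.132 = 4.166 mm.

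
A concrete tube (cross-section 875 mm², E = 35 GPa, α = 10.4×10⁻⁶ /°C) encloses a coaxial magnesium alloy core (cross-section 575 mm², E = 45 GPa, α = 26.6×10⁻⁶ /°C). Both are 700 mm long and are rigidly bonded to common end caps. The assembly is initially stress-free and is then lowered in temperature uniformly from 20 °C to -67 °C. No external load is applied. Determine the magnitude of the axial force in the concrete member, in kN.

P ≈ 19.8 kN (compressive in the concrete)

Equilibrium of a rigid end plate with no external load gives equal and opposite internal forces ±P in the two members. Since α_{magnesium alloy} > α_{concrete}, cooling drives the magnesium alloy into tension and the concrete into compression.
Setting the final lengths equal and cancelling L: (α₁ − α₂)ΔT = P/(A₁E₁) + P/(A₂E₂).
|α₁ − α₂|·ΔT = 16.2×10⁻⁶ × 87 = 0.001409.
1/(A₁E₁) + 1/(A₂E₂) = 1/(875×35×10³) + 1/(575×45×10³) = 7.13×10⁻⁸ N⁻¹.
So P = 0.001409 / 7.13×10⁻⁸ = 19.77 kN.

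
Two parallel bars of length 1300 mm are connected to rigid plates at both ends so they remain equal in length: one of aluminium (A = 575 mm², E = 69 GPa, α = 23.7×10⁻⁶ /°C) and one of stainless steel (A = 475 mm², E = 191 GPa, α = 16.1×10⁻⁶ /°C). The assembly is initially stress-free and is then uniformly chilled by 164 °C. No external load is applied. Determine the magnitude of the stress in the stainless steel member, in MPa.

σ ≈ 72.4 MPa (compressive)

The aluminium has the larger α, so on cooling it would change length more than the stainless steel if both were free. The rigid plates force a common final length, so the aluminium is put into tension and the stainless steel into compression, with equal and opposite forces P (no external load).
Setting the final lengths equal and cancelling L: (α₁ − α₂)ΔT = P/(A₁E₁) + P/(A₂E₂).
|α₁ − α₂|·ΔT = 7.6×10⁻⁶ × 164 = 0.001246.
1/(A₁E₁) + 1/(A₂E₂) = 1/(575×69×10³) + 1/(475×191×10³) = 3.623×10⁻⁸ N⁻¹.
P = 0.001246 / 3.623×10⁻⁸ = 34410 N = 34.41 kN.
σ_{stainless steel} = P/A₂ = 34410/475 = 72.43 MPa, compressive.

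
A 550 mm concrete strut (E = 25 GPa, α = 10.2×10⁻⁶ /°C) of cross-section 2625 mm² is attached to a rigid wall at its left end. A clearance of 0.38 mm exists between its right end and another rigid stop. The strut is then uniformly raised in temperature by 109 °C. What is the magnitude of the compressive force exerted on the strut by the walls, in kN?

P ≈ 27.6 kN

Free thermal elongation = αΔT L = 10.2×10⁻⁶ × 109 × 550 = 0.6115 mm.
The gap closes (δ_free > 0.38 mm) and the wall then resists a further 0.6115 − 0.38 = 0.2315 mm of expansion.
So σ = E(δ_free − g)/L = 25×10³ × 0.2315/550 = 10.52 MPa.
P = σA = 10.52 × 2625 = 27.62 kN.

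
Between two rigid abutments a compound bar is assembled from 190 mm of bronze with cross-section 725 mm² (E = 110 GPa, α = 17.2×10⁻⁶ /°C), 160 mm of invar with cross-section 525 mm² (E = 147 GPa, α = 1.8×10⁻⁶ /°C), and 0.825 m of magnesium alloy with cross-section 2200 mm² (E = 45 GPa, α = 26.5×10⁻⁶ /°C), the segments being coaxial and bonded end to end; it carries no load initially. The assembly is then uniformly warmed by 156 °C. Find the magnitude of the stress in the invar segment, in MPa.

If the supports were absent, the total length change would be Σ αᵢΔT Lᵢ = 17.2×10⁻⁶×156×190 + 1.8×10⁻⁶×156×160 + 26.5×10⁻⁶×156×825 = 3.965 mm.
The rigid supports impose zero overall length change; the single axial force P common to all segments must satisfy P Σ Lᵢ/(AᵢEᵢ) = δ_free.
The series flexibility is Σ Lᵢ/(AᵢEᵢ) = 190/(725×110×10³) + 160/(525×147×10³) + 825/(2200×45×10³) = 1.279×10⁻⁵ mm/N.
So P = 3.965 / 1.279×10⁻⁵ = 310.1 kN, compressive.
σ_{invar} = P / A = 310100 / 525 = 590.6 MPa.

σ ≈ 591 MPa (compressive)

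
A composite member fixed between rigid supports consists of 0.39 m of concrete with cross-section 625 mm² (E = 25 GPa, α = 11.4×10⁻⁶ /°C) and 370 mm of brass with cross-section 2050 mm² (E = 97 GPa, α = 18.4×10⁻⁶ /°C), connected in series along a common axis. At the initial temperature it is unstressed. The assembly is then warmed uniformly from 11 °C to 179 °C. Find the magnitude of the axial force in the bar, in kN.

P ≈ 70.5 kN (compressive)

Free thermal expansion of the whole bar: Σ αᵢΔT Lᵢ = 11.4×10⁻⁶×168×390 + 18.4×10⁻⁶×168×370 = 1.891 mm.
Since the ends are fixed, an axial force P builds up, equal in every segment, with P · Σ Lᵢ/(AᵢEᵢ) = δ_free.
Σ Lᵢ/(AᵢEᵢ) = 390/(625×25×10³) + 370/(2050×97×10³) = 2.682×10⁻⁵ mm/N.
P = 1.891 / 2.682×10⁻⁵ = 70490 N = 70.49 kN, compressive.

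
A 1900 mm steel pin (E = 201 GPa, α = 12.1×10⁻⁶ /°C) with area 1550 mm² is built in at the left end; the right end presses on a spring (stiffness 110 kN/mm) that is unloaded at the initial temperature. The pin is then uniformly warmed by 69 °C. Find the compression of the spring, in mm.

δ ≈ 0.949 mm

Free thermal expansion: δ_free = αΔT L = 12.1×10⁻⁶ × 69 × 1900 = 1.586 mm.
Let P be the compressive force at the spring. The pin shortens elastically by PL/(AE) and the spring compresses by P/k; together these equal δ_free.
P [ L/(AE) + 1/k ] = δ_free → P [ 1900/(1550×201×10³) + 1/(110×10³) ] = 1.586.
P = 1.586 / 1.519×10⁻⁵ = 104400 N.
Spring compression = P/k = 104400/(110×10³) = 0.9494 mm.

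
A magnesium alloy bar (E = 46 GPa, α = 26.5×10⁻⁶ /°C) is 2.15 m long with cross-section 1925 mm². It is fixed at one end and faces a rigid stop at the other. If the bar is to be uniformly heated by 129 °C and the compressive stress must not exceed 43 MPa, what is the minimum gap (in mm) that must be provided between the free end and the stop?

g ≈ 5.34 mm

Free expansion if unrestrained: δ_free = αΔT L = 26.5×10⁻⁶ × 129 × 2150 = 7.35 mm.
A stress of 43 MPa corresponds to the wall pushing the bar back by σL/E = 43×2150/(46×10³) = 2.01 mm.
The gap must absorb the remainder: g_min = 7.35 − 2.01 = 5.34 mm.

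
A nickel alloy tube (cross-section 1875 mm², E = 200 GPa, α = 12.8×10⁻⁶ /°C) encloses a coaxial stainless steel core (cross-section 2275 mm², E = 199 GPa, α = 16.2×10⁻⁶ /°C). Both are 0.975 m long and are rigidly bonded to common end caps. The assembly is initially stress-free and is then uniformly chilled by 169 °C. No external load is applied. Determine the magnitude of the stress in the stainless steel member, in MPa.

Equilibrium of a rigid end plate with no external load gives equal and opposite internal forces ±P in the two members. Since α_{stainless steel} > α_{nickel alloy}, cooling drives the stainless steel into tension and the nickel alloy into compression.
Setting the final lengths equal and cancelling L: (α₁ − α₂)ΔT = P/(A₁E₁) + P/(A₂E₂).
|α₁ − α₂|·ΔT = 3.4×10⁻⁶ × 169 = 0.0005746.
1/(A₁E₁) + 1/(A₂E₂) = 1/(1875×200×10³) + 1/(2275×199×10³) = 4.876×10⁻⁹ N⁻¹.
P = 0.0005746 / 4.876×10⁻⁹ = 117900 N = 117.9 kN.
σ_{stainless steel} = P/A₂ = 117900/2275 = 51.8 MPa, tensile.

σ ≈ 51.8 MPa (tensile)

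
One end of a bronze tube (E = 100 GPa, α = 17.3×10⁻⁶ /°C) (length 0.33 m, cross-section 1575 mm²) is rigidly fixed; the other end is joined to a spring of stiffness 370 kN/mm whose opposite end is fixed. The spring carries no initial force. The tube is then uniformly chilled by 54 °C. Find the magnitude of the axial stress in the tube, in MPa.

The unrestrained thermal change is αΔT L = 17.3×10⁻⁶ × 54 × 330 = 0.3083 mm.
With a force P in the spring, the elastic change of the tube is PL/(AE) and that of the spring is P/k; compatibility requires their sum to equal δ_free.
So P = δ_free / [L/(AE) + 1/k] = 0.3083 / [ 330/(1575×100×10³) + 1/(370×10³) ].
P = 0.3083 / 4.798×10⁻⁶ = 64250 N.
σ = P/A = 64250/1575 = 40.8 MPa.

σ ≈ 40.8 MPa (tensile)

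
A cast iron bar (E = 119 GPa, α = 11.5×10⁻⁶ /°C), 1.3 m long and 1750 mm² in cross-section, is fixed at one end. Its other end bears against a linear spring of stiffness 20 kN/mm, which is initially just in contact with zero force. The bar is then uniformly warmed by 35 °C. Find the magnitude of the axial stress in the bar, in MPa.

σ ≈ 5.32 MPa (compressive)

The unrestrained thermal change is αΔT L = 11.5×10⁻⁶ × 35 × 1300 = 0.5232 mm.
With a force P in the spring, the elastic change of the bar is PL/(AE) and that of the spring is P/k; compatibility requires their sum to equal δ_free.
So P = δ_free / [L/(AE) + 1/k] = 0.5232 / [ 1300/(1750×119×10³) + 1/(20×10³) ].
P = 0.5232 / 5.624×10⁻⁵ = 9303 N.
σ = P/A = 9303/1750 = 5.316 MPa.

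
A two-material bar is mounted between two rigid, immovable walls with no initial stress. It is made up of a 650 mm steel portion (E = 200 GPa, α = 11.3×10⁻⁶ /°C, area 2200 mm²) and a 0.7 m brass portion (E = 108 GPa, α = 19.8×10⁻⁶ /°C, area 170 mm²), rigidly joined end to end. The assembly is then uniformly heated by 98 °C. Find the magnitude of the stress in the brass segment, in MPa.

σ ≈ 309 MPa (compressive)

Free thermal expansion of the whole bar: Σ αᵢΔT Lᵢ = 11.3×10⁻⁶×98×650 + 19.8×10⁻⁶×98×700 = 2.078 mm.
The rigid supports impose zero overall length change; the single axial force P common to all segments must satisfy P Σ Lᵢ/(AᵢEᵢ) = δ_free.
The series flexibility is Σ Lᵢ/(AᵢEᵢ) = 650/(2200×200×10³) + 700/(170×108×10³) = 3.96×10⁻⁵ mm/N.
P = 2.078 / 3.96×10⁻⁵ = 52470 N = 52.47 kN, compressive.
σ_{brass} = P / A = 52470 / 170 = 308.7 MPa.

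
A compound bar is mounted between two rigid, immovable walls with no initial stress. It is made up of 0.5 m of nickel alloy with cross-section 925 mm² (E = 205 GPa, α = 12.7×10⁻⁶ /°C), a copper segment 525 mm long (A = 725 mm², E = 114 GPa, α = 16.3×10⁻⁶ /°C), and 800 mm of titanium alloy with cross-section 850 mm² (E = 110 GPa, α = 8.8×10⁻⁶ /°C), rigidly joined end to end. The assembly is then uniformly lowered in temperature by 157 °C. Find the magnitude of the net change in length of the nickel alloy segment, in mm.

With the walls removed the bar would change length by δ_free = Σ αᵢΔT Lᵢ = 12.7×10⁻⁶×157×500 + 16.3×10⁻⁶×157×525 + 8.8×10⁻⁶×157×800 = 3.446 mm.
The rigid supports impose zero overall length change; the single axial force P common to all segments must satisfy P Σ Lᵢ/(AᵢEᵢ) = δ_free.
Σ Lᵢ/(AᵢEᵢ) = 500/(925×205×10³) + 525/(725×114×10³) + 800/(850×110×10³) = 1.755×10⁻⁵ mm/N.
Hence P = δ_free / Σ(L/AE) = 3.446/1.755×10⁻⁵ = 196.4 kN (tensile).
For the nickel alloy segment, free thermal change = 12.7×10⁻⁶×157×500 = 0.9969 mm and elastic change from P = 196400×500/(925×205×10³) = 0.5179 mm; these oppose, so the net change is 0.479 mm (segment shortens).

|ΔL| ≈ 0.479 mm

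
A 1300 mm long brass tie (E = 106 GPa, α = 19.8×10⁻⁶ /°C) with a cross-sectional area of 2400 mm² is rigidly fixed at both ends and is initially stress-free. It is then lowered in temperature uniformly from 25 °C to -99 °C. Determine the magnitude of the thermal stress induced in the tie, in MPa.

The supports are rigid, so the total axial strain is zero. The restrained thermal strain is ε = αΔT = 19.8×10⁻⁶ × 124 = 2455.2×10⁻⁶.
Hence σ = E·αΔT = 106×10³ × 2455.2×10⁻⁶ = 260.3 MPa, tensile.

σ ≈ 260 MPa (tensile)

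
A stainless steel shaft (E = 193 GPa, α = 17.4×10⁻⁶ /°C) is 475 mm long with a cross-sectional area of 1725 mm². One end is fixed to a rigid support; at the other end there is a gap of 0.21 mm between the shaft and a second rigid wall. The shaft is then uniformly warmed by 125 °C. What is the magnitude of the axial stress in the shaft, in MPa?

Unrestrained expansion: δ_free = αΔT L = 17.4×10⁻⁶ × 125 × 475 = 1.033 mm.
The gap closes (δ_free > 0.21 mm) and the wall then resists a further 1.033 − 0.21 = 0.8231 mm of expansion.
Compatibility: PL/(AE) = 0.8231 mm, so σ = P/A = E × (0.8231/475) = 334.4 MPa.

σ ≈ 334 MPa (compressive)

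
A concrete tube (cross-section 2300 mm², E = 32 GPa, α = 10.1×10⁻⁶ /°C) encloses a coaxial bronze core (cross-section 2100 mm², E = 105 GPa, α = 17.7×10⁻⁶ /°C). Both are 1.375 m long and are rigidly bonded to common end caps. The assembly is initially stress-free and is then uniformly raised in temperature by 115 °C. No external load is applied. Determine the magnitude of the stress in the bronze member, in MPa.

σ ≈ 23 MPa (compressive)

The bronze has the larger α, so on heating it would change length more than the concrete if both were free. The rigid plates force a common final length, so the bronze is put into compression and the concrete into tension, with equal and opposite forces P (no external load).
Equating the net (thermal + elastic) strains gives |α₁ − α₂|·ΔT = P·[1/(A₁E₁) + 1/(A₂E₂)].
|α₁ − α₂|·ΔT = 7.6×10⁻⁶ × 115 = 0.000874.
1/(A₁E₁) + 1/(A₂E₂) = 1/(2300×32×10³) + 1/(2100×105×10³) = 1.812×10⁻⁸ N⁻¹.
P = 0.000874 / 1.812×10⁻⁸ = 48230 N = 48.23 kN.
σ_{bronze} = P/A₂ = 48230/2100 = 22.97 MPa, compressive.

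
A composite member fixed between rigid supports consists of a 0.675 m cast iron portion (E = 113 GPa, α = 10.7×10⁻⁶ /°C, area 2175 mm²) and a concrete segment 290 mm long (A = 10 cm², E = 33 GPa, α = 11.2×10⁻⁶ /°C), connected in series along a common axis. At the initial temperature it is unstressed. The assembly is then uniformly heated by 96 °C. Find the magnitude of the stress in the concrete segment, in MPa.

If the supports were absent, the total length change would be Σ αᵢΔT Lᵢ = 10.7×10⁻⁶×96×675 + 11.2×10⁻⁶×96×290 = 1.005 mm.
The rigid supports impose zero overall length change; the single axial force P common to all segments must satisfy P Σ Lᵢ/(AᵢEᵢ) = δ_free.
The series flexibility is Σ Lᵢ/(AᵢEᵢ) = 675/(2175×113×10³) + 290/(1000×33×10³) = 1.153×10⁻⁵ mm/N.
P = 1.005 / 1.153×10⁻⁵ = 87150 N = 87.15 kN, compressive.
σ_{concrete} = P / A = 87150 / 1000 = 87.15 MPa.

σ ≈ 87.1 MPa (compressive)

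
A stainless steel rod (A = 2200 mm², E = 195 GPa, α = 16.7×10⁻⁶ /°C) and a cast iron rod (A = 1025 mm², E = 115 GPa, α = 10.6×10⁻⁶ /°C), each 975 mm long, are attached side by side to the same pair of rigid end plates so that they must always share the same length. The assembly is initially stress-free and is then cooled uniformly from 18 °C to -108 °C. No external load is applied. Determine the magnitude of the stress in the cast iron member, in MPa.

σ ≈ 69.3 MPa (compressive)

Both members must finish at the same length. With the larger α, the stainless steel tends to over-contract; the plates restrain it, putting the stainless steel in tension and the cast iron in compression. With no external load the two internal forces are equal and opposite, magnitude P.
Setting the final lengths equal and cancelling L: (α₁ − α₂)ΔT = P/(A₁E₁) + P/(A₂E₂).
|α₁ − α₂|·ΔT = 6.1×10⁻⁶ × 126 = 0.0007686.
1/(A₁E₁) + 1/(A₂E₂) = 1/(2200×195×10³) + 1/(1025×115×10³) = 1.081×10⁻⁸ N⁻¹.
P = 0.0007686 / 1.081×10⁻⁸ = 71070 N = 71.07 kN.
σ_{cast iron} = P/A₂ = 71070/1025 = 69.34 MPa, compressive.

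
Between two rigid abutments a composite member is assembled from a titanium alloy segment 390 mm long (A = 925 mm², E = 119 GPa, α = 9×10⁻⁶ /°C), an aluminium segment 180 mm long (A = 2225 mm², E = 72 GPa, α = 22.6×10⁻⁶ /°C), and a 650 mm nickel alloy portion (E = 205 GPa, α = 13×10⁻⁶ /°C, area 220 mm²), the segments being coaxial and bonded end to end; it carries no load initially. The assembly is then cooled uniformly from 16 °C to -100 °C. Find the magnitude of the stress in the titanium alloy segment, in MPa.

Free thermal contraction of the whole bar: Σ αᵢΔT Lᵢ = 9×10⁻⁶×116×390 + 22.6×10⁻⁶×116×180 + 13×10⁻⁶×116×650 = 1.859 mm.
The rigid supports impose zero overall length change; the single axial force P common to all segments must satisfy P Σ Lᵢ/(AᵢEᵢ) = δ_free.
Σ Lᵢ/(AᵢEᵢ) = 390/(925×119×10³) + 180/(2225×72×10³) + 650/(220×205×10³) = 1.908×10⁻⁵ mm/N.
So P = 1.859 / 1.908×10⁻⁵ = 97.45 kN, tensile.
σ_{titanium alloy} = P / A = 97450 / 925 = 105.4 MPa.

σ ≈ 105 MPa (tensile)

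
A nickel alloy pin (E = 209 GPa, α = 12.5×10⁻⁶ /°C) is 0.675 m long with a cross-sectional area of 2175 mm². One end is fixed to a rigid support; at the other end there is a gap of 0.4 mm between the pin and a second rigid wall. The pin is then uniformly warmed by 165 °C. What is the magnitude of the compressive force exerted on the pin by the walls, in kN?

P ≈ 668 kN

Unrestrained expansion: δ_free = αΔT L = 12.5×10⁻⁶ × 165 × 675 = 1.392 mm.
After closing the 0.4 mm clearance, 1.392 − 0.4 = 0.9922 mm of expansion remains to be suppressed by the wall.
So σ = E(δ_free − g)/L = 209×10³ × 0.9922/675 = 307.2 MPa.
P = σA = 307.2 × 2175 = 668.2 kN.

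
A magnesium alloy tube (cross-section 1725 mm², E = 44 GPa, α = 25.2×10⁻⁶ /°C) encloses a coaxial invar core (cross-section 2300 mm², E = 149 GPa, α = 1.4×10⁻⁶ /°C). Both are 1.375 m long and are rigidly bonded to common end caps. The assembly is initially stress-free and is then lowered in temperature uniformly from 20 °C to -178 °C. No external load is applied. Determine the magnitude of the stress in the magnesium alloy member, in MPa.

σ ≈ 170 MPa (tensile)

The magnesium alloy has the larger α, so on cooling it would change length more than the invar if both were free. The rigid plates force a common final length, so the magnesium alloy is put into tension and the invar into compression, with equal and opposite forces P (no external load).
Equating the net (thermal + elastic) strains gives |α₁ − α₂|·ΔT = P·[1/(A₁E₁) + 1/(A₂E₂)].
|α₁ − α₂|·ΔT = 23.8×10⁻⁶ × 198 = 0.004712.
1/(A₁E₁) + 1/(A₂E₂) = 1/(1725×44×10³) + 1/(2300×149×10³) = 1.609×10⁻⁸ N⁻¹.
P = 0.004712 / 1.609×10⁻⁸ = 292800 N = 292.8 kN.
σ_{magnesium alloy} = P/A₁ = 292800/1725 = 169.7 MPa, tensile.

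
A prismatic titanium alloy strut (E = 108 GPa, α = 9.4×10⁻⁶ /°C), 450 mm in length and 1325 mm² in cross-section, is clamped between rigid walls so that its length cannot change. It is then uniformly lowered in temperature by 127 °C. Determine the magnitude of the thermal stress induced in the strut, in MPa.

σ ≈ 129 MPa (tensile)

The supports are rigid, so the total axial strain is zero. The restrained thermal strain is ε = αΔT = 9.4×10⁻⁶ × 127 = 1193.8×10⁻⁶.
Hence σ = E·αΔT = 108×10³ × 1193.8×10⁻⁶ = 128.9 MPa, tensile.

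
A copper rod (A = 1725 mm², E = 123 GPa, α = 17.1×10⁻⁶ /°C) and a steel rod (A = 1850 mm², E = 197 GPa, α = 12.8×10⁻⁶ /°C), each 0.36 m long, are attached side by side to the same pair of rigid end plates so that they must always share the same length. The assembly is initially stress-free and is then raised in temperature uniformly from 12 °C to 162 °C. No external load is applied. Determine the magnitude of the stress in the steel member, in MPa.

Equilibrium of a rigid end plate with no external load gives equal and opposite internal forces ±P in the two members. Since α_{copper} > α_{steel}, heating drives the copper into compression and the steel into tension.
Equating the net (thermal + elastic) strains gives |α₁ − α₂|·ΔT = P·[1/(A₁E₁) + 1/(A₂E₂)].
|α₁ − α₂|·ΔT = 4.3×10⁻⁶ × 150 = 0.000645.
1/(A₁E₁) + 1/(A₂E₂) = 1/(1725×123×10³) + 1/(1850×197×10³) = 7.457×10⁻⁹ N⁻¹.
So P = 0.000645 / 7.457×10⁻⁹ = 86.5 kN.
σ_{steel} = P/A₂ = 86500/1850 = 46.75 MPa, tensile.

σ ≈ 46.8 MPa (tensile)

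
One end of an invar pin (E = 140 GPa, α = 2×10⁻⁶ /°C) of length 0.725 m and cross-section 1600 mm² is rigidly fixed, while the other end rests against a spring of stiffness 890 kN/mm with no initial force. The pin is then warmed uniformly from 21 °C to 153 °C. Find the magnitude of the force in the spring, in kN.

The unrestrained thermal change is αΔT L = 2×10⁻⁶ × 132 × 725 = 0.1914 mm.
Let P be the compressive force at the spring. The pin shortens elastically by PL/(AE) and the spring compresses by P/k; together these equal δ_free.
So P = δ_free / [L/(AE) + 1/k] = 0.1914 / [ 725/(1600×140×10³) + 1/(890×10³) ].
P = 0.1914 / 4.36×10⁻⁶ = 43900 N.

P ≈ 43.9 kN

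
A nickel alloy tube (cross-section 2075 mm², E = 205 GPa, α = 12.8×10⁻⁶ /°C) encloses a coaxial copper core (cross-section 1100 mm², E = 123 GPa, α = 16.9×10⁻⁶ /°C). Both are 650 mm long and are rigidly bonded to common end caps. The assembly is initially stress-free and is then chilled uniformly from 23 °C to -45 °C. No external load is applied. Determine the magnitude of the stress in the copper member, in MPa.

The copper has the larger α, so on cooling it would change length more than the nickel alloy if both were free. The rigid plates force a common final length, so the copper is put into tension and the nickel alloy into compression, with equal and opposite forces P (no external load).
Setting the final lengths equal and cancelling L: (α₁ − α₂)ΔT = P/(A₁E₁) + P/(A₂E₂).
|α₁ − α₂|·ΔT = 4.1×10⁻⁶ × 68 = 0.0002788.
1/(A₁E₁) + 1/(A₂E₂) = 1/(2075×205×10³) + 1/(1100×123×10³) = 9.742×10⁻⁹ N⁻¹.
So P = 0.0002788 / 9.742×10⁻⁹ = 28.62 kN.
σ_{copper} = P/A₂ = 28620/1100 = 26.02 MPa, tensile.

σ ≈ 26 MPa (tensile)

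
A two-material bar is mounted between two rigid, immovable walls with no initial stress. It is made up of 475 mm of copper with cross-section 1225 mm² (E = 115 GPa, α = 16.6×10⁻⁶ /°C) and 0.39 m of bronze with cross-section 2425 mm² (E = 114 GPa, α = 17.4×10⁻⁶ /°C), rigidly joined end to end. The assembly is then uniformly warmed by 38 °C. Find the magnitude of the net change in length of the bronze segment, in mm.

With the walls removed the bar would change length by δ_free = Σ αᵢΔT Lᵢ = 16.6×10⁻⁶×38×475 + 17.4×10⁻⁶×38×390 = 0.5575 mm.
Since the ends are fixed, an axial force P builds up, equal in every segment, with P · Σ Lᵢ/(AᵢEᵢ) = δ_free.
The series flexibility is Σ Lᵢ/(AᵢEᵢ) = 475/(1225×115×10³) + 390/(2425×114×10³) = 4.783×10⁻⁶ mm/N.
Hence P = δ_free / Σ(L/AE) = 0.5575/4.783×10⁻⁶ = 116.6 kN (compressive).
For the bronze segment, free thermal change = 17.4×10⁻⁶×38×390 = 0.2579 mm and elastic change from P = 116600×390/(2425×114×10³) = 0.1645 mm; these oppose, so the net change is 0.0934 mm (segment lengthens).

|ΔL| ≈ 0.0934 mm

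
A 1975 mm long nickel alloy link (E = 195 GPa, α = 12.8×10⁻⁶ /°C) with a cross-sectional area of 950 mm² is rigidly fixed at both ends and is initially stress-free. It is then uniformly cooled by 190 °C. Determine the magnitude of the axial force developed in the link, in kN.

P ≈ 451 kN (tensile)

With zero net strain, σ = E·αΔT = 195 GPa × 12.8×10⁻⁶ × 190 = 474.2 MPa.
Then P = σA = 474.2 × 950 mm² = 450.5 kN, tensile.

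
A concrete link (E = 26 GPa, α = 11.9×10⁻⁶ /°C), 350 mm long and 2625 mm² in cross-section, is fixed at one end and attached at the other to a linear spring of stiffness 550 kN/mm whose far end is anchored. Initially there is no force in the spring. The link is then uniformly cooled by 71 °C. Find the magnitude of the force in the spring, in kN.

If the spring were absent the link would shorten by αΔT L = 11.9×10⁻⁶ × 71 × 350 = 0.2957 mm.
With a force P in the spring, the elastic change of the link is PL/(AE) and that of the spring is P/k; compatibility requires their sum to equal δ_free.
So P = δ_free / [L/(AE) + 1/k] = 0.2957 / [ 350/(2625×26×10³) + 1/(550×10³) ].
P = 0.2957 / 6.946×10⁻⁶ = 42570 N.

P ≈ 42.6 kN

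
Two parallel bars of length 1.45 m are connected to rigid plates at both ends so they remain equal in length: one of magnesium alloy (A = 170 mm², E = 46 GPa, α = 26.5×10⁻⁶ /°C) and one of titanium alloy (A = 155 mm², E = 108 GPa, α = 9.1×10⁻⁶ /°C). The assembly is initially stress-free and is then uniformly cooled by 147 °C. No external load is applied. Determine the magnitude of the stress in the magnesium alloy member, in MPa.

σ ≈ 80.2 MPa (tensile)

The magnesium alloy has the larger α, so on cooling it would change length more than the titanium alloy if both were free. The rigid plates force a common final length, so the magnesium alloy is put into tension and the titanium alloy into compression, with equal and opposite forces P (no external load).
Equating the net (thermal + elastic) strains gives |α₁ − α₂|·ΔT = P·[1/(A₁E₁) + 1/(A₂E₂)].
|α₁ − α₂|·ΔT = 17.4×10⁻⁶ × 147 = 0.002558.
1/(A₁E₁) + 1/(A₂E₂) = 1/(170×46×10³) + 1/(155×108×10³) = 1.876×10⁻⁷ N⁻¹.
So P = 0.002558 / 1.876×10⁻⁷ = 13.63 kN.
σ_{magnesium alloy} = P/A₁ = 13630/170 = 80.2 MPa, tensile.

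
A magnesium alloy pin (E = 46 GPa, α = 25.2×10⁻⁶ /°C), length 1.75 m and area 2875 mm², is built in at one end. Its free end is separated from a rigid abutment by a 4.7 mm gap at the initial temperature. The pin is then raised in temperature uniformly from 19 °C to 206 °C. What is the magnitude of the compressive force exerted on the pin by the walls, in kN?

P ≈ 268 kN

Unrestrained expansion: δ_free = αΔT L = 25.2×10⁻⁶ × 187 × 1750 = 8.247 mm.
After closing the 4.7 mm clearance, 8.247 − 4.7 = 3.547 mm of expansion remains to be suppressed by the wall.
That suppressed elongation corresponds to σ = E·Δ/L = 46×10³ × 3.547/1750 = 93.23 MPa.
Force on the wall = σA = 93.23 × 2875 mm² = 268 kN.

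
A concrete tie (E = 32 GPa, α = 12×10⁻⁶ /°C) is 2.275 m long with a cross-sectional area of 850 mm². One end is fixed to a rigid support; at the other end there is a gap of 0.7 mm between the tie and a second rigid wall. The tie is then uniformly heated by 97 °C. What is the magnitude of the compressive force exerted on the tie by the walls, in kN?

P ≈ 23.3 kN

If the wall were absent the tie would grow by αΔT L = 12×10⁻⁶ × 97 × 2275 = 2.648 mm.
This exceeds the 0.7 mm gap, so the wall pushes back. The portion of expansion that must be recovered elastically is δ_free − gap = 2.648 − 0.7 = 1.948 mm.
So σ = E(δ_free − g)/L = 32×10³ × 1.948/2275 = 27.4 MPa.
P = σA = 27.4 × 850 = 23.29 kN.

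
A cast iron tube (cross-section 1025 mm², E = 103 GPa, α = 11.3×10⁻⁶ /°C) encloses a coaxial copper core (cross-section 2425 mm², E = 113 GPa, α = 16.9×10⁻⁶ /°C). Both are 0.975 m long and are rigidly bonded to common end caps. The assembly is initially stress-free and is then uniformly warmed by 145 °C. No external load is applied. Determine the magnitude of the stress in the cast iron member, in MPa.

σ ≈ 60.4 MPa (tensile)

Both members must finish at the same length. With the larger α, the copper tends to over-expand; the plates restrain it, putting the copper in compression and the cast iron in tension. With no external load the two internal forces are equal and opposite, magnitude P.
Setting the final lengths equal and cancelling L: (α₁ − α₂)ΔT = P/(A₁E₁) + P/(A₂E₂).
|α₁ − α₂|·ΔT = 5.6×10⁻⁶ × 145 = 0.000812.
1/(A₁E₁) + 1/(A₂E₂) = 1/(1025×103×10³) + 1/(2425×113×10³) = 1.312×10⁻⁸ N⁻¹.
P = 0.000812 / 1.312×10⁻⁸ = 61880 N = 61.88 kN.
σ_{cast iron} = P/A₁ = 61880/1025 = 60.38 MPa, tensile.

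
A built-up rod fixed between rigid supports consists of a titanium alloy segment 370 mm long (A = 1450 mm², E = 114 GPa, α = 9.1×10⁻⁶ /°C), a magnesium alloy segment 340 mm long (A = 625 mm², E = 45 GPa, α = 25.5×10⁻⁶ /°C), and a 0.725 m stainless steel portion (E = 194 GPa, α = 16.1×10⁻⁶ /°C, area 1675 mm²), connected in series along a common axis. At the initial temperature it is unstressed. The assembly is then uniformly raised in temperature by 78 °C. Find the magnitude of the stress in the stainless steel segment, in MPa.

σ ≈ 66.7 MPa (compressive)

With the walls removed the bar would change length by δ_free = Σ αᵢΔT Lᵢ = 9.1×10⁻⁶×78×370 + 25.5×10⁻⁶×78×340 + 16.1×10⁻⁶×78×725 = 1.849 mm.
The walls prevent any net length change, so an axial force P (same in every segment) develops. Compatibility: P · Σ Lᵢ/(AᵢEᵢ) = δ_free.
The series flexibility is Σ Lᵢ/(AᵢEᵢ) = 370/(1450×114×10³) + 340/(625×45×10³) + 725/(1675×194×10³) = 1.656×10⁻⁵ mm/N.
So P = 1.849 / 1.656×10⁻⁵ = 111.7 kN, compressive.
σ_{stainless steel} = P / A = 111700 / 1675 = 66.68 MPa.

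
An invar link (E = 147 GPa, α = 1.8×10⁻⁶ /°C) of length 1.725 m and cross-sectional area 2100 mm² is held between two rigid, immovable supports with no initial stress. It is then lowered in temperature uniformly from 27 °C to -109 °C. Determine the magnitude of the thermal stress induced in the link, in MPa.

σ ≈ 36 MPa (tensile)

Because both ends are immovable the net strain is zero, and the suppressed thermal strain is αΔT = 1.8×10⁻⁶ × 136 = 244.8×10⁻⁶.
The stress required to suppress this strain is σ = Eε = 147×10³ × 244.8×10⁻⁶ = 35.99 MPa, tensile since the link is trying to contract.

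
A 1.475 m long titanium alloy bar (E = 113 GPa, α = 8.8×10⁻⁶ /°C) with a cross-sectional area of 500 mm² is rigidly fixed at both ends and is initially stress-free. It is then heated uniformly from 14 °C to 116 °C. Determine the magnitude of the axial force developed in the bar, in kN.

P ≈ 50.7 kN (compressive)

The ends cannot move, so σ = EαΔT = 113×10³ × 8.8×10⁻⁶ × 102 = 101.4 MPa.
Axial force P = σA = 101.4 × 500 = 50710 N = 50.71 kN, compressive.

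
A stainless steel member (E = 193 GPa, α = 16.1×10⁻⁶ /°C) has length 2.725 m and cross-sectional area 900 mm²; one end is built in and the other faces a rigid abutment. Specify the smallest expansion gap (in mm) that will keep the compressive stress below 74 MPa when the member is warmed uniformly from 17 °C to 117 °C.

g ≈ 3.34 mm

With no wall the member would lengthen by αΔT L = 16.1×10⁻⁶ × 100 × 2725 = 4.387 mm.
A stress of 74 MPa corresponds to the wall pushing the member back by σL/E = 74×2725/(193×10³) = 1.045 mm.
The gap must absorb the remainder: g_min = 4.387 − 1.045 = 3.342 mm.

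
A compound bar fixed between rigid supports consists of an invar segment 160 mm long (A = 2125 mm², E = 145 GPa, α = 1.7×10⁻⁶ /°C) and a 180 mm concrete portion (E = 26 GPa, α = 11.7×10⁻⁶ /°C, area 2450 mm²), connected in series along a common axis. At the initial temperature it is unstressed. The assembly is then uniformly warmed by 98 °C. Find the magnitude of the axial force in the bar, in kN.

P ≈ 69.7 kN (compressive)

Free thermal expansion of the whole bar: Σ αᵢΔT Lᵢ = 1.7×10⁻⁶×98×160 + 11.7×10⁻⁶×98×180 = 0.233 mm.
Since the ends are fixed, an axial force P builds up, equal in every segment, with P · Σ Lᵢ/(AᵢEᵢ) = δ_free.
The series flexibility is Σ Lᵢ/(AᵢEᵢ) = 160/(2125×145×10³) + 180/(2450×26×10³) = 3.345×10⁻⁶ mm/N.
Hence P = δ_free / Σ(L/AE) = 0.233/3.345×10⁻⁶ = 69.67 kN (compressive).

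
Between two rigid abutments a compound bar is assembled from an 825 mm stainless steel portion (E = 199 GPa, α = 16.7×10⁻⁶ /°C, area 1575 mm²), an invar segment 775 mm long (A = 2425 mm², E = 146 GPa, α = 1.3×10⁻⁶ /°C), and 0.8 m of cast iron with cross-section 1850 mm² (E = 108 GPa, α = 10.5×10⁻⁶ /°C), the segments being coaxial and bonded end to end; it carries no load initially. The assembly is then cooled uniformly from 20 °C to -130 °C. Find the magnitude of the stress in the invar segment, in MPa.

Free thermal contraction of the whole bar: Σ αᵢΔT Lᵢ = 16.7×10⁻⁶×150×825 + 1.3×10⁻⁶×150×775 + 10.5×10⁻⁶×150×800 = 3.478 mm.
Since the ends are fixed, an axial force P builds up, equal in every segment, with P · Σ Lᵢ/(AᵢEᵢ) = δ_free.
The series flexibility is Σ Lᵢ/(AᵢEᵢ) = 825/(1575×199×10³) + 775/(2425×146×10³) + 800/(1850×108×10³) = 8.825×10⁻⁶ mm/N.
So P = 3.478 / 8.825×10⁻⁶ = 394.1 kN, tensile.
σ_{invar} = P / A = 394100 / 2425 = 162.5 MPa.

σ ≈ 163 MPa (tensile)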